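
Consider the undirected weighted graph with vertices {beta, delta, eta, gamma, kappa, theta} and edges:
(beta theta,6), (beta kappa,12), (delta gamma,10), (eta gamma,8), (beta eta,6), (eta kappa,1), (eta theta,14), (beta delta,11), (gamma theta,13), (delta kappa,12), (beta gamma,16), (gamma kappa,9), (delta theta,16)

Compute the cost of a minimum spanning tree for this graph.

31

Kruskal's algorithm — process edges by increasing weight (ties by edge label):
eta kappa (1): add — endpoints in different components.
beta eta (6): add — endpoints in different components.
beta theta (6): add — endpoints in different components.
eta gamma (8): add — endpoints in different components.
gamma kappa (9): skip — kappa and gamma already connected.
delta gamma (10): add — endpoints in different components.
MST edges: eta kappa, beta eta, beta theta, eta gamma, delta gamma; total weight 1+6+6+8+10 = 31.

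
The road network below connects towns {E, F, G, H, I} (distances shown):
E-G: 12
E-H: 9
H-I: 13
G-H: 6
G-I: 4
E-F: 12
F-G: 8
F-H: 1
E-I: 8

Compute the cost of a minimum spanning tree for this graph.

19

Kruskal's algorithm — process edges by increasing weight (ties by edge label):
F-H (1): add. Components now {E} {F,H} {G} {I}
G-I (4): add. Components now {E} {F,H} {G,I}
G-H (6): add. Components now {E} {F,G,H,I}
E-I (8): add. Components now {E,F,G,H,I}
MST edges: F-H, G-I, G-H, E-I; total weight 1+4+6+8 = 19.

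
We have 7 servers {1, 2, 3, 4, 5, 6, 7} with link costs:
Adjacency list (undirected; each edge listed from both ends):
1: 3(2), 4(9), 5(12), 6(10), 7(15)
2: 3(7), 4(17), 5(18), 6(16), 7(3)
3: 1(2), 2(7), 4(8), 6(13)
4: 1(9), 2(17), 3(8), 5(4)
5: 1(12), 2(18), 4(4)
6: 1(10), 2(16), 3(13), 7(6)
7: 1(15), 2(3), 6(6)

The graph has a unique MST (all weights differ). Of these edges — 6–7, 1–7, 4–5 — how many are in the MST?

2

Sort edges by weight, then run Kruskal:
1–3 (2): add. Components now {1,3} {2} {4} {5} {6} {7}
2–7 (3): add. Components now {1,3} {2,7} {4} {5} {6}
4–5 (4): add. Components now {1,3} {2,7} {4,5} {6}
6–7 (6): add. Components now {1,3} {2,6,7} {4,5}
2–3 (7): add. Components now {1,2,3,6,7} {4,5}
3–4 (8): add. Components now {1,2,3,4,5,6,7}
MST edge set: {1–3, 2–7, 4–5, 6–7, 2–3, 3–4}.
Of the listed edges, {6–7, 4–5} are in the MST → 2.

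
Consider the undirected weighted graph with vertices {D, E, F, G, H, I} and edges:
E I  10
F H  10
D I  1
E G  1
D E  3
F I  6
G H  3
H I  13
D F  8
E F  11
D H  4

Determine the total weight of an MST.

Kruskal's algorithm — process edges by increasing weight (ties by edge label):
D I (1): add — endpoints in different components.
E G (1): add — endpoints in different components.
D E (3): add — endpoints in different components.
G H (3): add — endpoints in different components.
D H (4): skip — D and H already connected.
F I (6): add — endpoints in different components.
MST edges: D I, E G, D E, G H, F I; total weight 1+1+3+3+6 = 14.

14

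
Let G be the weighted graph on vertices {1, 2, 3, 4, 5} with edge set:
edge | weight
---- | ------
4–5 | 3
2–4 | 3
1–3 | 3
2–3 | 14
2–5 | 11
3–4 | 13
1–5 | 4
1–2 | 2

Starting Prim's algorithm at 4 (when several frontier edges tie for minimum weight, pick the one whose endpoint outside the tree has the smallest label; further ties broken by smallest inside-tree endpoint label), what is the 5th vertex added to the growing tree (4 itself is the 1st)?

5

Prim's algorithm from 4:
Step 1: cheapest edge leaving the tree is 2–4 (3); add 2.
Step 2: cheapest edge leaving the tree is 1–2 (2); add 1.
Step 3: cheapest edge leaving the tree is 1–3 (3); add 3.
Step 4: cheapest edge leaving the tree is 4–5 (3); add 5.
Vertex order: 4, 2, 1, 3, 5. The 5th vertex is 5.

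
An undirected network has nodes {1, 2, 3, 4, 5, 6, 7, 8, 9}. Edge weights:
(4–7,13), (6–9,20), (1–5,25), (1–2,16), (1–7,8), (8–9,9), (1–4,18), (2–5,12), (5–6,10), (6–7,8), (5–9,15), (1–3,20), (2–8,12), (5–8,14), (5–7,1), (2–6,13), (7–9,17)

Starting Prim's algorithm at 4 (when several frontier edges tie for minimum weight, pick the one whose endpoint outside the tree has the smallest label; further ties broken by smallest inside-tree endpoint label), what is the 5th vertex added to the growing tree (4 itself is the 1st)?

Prim's algorithm from 4:
Step 1: cheapest edge leaving the tree is 4–7 (13); add 7.
Step 2: cheapest edge leaving the tree is 5–7 (1); add 5.
Step 3: cheapest edge leaving the tree is 1–7 (8); add 1.
Step 4: cheapest edge leaving the tree is 6–7 (8); add 6.
Step 5: cheapest edge leaving the tree is 2–5 (12); add 2.
Step 6: cheapest edge leaving the tree is 2–8 (12); add 8.
Step 7: cheapest edge leaving the tree is 8–9 (9); add 9.
Step 8: cheapest edge leaving the tree is 1–3 (20); add 3.
Vertex order: 4, 7, 5, 1, 6, 2, 8, 9, 3. The 5th vertex is 6.

6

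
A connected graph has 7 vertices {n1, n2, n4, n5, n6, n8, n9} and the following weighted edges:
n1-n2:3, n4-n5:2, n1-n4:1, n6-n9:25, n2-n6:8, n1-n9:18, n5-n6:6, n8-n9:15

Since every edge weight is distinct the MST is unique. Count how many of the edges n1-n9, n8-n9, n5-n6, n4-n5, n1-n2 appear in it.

Kruskal: consider edges lightest-first.
n1-n4 (1): add — endpoints in different components.
n4-n5 (2): add — endpoints in different components.
n1-n2 (3): add — endpoints in different components.
n5-n6 (6): add — endpoints in different components.
n2-n6 (8): skip — n2 and n6 already connected.
n8-n9 (15): add — endpoints in different components.
n1-n9 (18): add — endpoints in different components.
MST edge set: {n1-n4, n4-n5, n1-n2, n5-n6, n8-n9, n1-n9}.
Of the listed edges, {n1-n9, n8-n9, n5-n6, n4-n5, n1-n2} are in the MST → 5.

5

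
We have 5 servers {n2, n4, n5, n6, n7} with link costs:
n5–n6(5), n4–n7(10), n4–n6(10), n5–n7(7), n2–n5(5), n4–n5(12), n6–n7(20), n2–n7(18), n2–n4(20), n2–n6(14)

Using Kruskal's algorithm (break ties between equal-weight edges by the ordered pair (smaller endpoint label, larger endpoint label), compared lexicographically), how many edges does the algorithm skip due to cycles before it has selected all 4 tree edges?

Sort edges by weight, then run Kruskal:
n2–n5 (5): add. Components now {n7} {n4} {n2,n5} {n6}
n5–n6 (5): add. Components now {n7} {n4} {n2,n5,n6}
n5–n7 (7): add. Components now {n2,n5,n6,n7} {n4}
n4–n6 (10): add. Components now {n2,n4,n5,n6,n7}
Edges rejected before the tree was complete: 0.

0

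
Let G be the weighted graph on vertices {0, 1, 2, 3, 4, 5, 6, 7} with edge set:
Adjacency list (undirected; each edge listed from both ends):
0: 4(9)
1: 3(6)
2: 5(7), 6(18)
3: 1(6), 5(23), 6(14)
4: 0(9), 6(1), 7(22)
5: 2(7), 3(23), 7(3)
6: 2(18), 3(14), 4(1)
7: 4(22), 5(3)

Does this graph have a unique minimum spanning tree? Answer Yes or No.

Kruskal's algorithm — process edges by increasing weight (ties by edge label):
4-6 (1): add — endpoints in different components.
5-7 (3): add — endpoints in different components.
1-3 (6): add — endpoints in different components.
2-5 (7): add — endpoints in different components.
0-4 (9): add — endpoints in different components.
3-6 (14): add — endpoints in different components.
2-6 (18): add — endpoints in different components.
Every non-tree edge has weight strictly greater than the heaviest edge on the tree path between its endpoints, so the MST is unique.

Yes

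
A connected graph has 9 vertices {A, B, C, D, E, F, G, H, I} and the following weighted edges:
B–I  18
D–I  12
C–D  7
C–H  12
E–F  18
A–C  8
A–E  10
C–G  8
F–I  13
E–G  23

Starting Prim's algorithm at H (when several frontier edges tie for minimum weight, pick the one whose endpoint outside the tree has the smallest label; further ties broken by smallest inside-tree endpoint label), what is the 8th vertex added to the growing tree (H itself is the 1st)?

F

Grow the tree from H using Prim:
Step 1: cheapest edge leaving the tree is C–H (12); add C.
Step 2: cheapest edge leaving the tree is C–D (7); add D.
Step 3: cheapest edge leaving the tree is A–C (8); add A.
Step 4: cheapest edge leaving the tree is C–G (8); add G.
Step 5: cheapest edge leaving the tree is A–E (10); add E.
Step 6: cheapest edge leaving the tree is D–I (12); add I.
Step 7: cheapest edge leaving the tree is F–I (13); add F.
Step 8: cheapest edge leaving the tree is B–I (18); add B.
Vertex order: H, C, D, A, G, E, I, F, B. The 8th vertex is F.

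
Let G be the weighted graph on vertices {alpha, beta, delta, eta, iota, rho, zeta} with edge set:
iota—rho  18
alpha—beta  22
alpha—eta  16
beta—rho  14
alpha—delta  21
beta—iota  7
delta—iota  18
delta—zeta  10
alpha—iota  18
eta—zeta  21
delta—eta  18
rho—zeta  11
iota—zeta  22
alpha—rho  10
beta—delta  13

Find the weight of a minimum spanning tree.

Kruskal: consider edges lightest-first.
beta—iota (7): add. Components now {eta} {zeta} {beta,iota} {alpha} {rho} {delta}
alpha—rho (10): add. Components now {eta} {zeta} {beta,iota} {alpha,rho} {delta}
delta—zeta (10): add. Components now {eta} {delta,zeta} {beta,iota} {alpha,rho}
rho—zeta (11): add. Components now {eta} {alpha,delta,rho,zeta} {beta,iota}
beta—delta (13): add. Components now {eta} {alpha,beta,delta,iota,rho,zeta}
beta—rho (14): skip — rho and beta already connected.
alpha—eta (16): add. Components now {alpha,beta,delta,eta,iota,rho,zeta}
MST edges: beta—iota, alpha—rho, delta—zeta, rho—zeta, beta—delta, alpha—eta; total weight 7+10+10+11+13+16 = 67.

67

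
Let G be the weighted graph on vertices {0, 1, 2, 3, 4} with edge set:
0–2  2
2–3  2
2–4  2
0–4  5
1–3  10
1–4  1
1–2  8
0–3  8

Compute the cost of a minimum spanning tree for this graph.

Sort edges by weight, then run Kruskal:
1–4 (1): add — endpoints in different components.
0–2 (2): add — endpoints in different components.
2–3 (2): add — endpoints in different components.
2–4 (2): add — endpoints in different components.
MST edges: 1–4, 0–2, 2–3, 2–4; total weight 1+2+2+2 = 7.

7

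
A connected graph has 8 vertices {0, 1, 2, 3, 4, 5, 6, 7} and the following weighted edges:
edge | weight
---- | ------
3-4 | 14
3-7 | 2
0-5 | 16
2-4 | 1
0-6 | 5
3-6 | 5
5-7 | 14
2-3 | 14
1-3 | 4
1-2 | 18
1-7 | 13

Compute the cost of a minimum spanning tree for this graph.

45

Sort edges by weight, then run Kruskal:
2-4 (1): add — endpoints in different components.
3-7 (2): add — endpoints in different components.
1-3 (4): add — endpoints in different components.
0-6 (5): add — endpoints in different components.
3-6 (5): add — endpoints in different components.
1-7 (13): skip — 1 and 7 already connected.
2-3 (14): add — endpoints in different components.
3-4 (14): skip — 3 and 4 already connected.
5-7 (14): add — endpoints in different components.
MST edges: 2-4, 3-7, 1-3, 0-6, 3-6, 2-3, 5-7; total weight 1+2+4+5+5+14+14 = 45.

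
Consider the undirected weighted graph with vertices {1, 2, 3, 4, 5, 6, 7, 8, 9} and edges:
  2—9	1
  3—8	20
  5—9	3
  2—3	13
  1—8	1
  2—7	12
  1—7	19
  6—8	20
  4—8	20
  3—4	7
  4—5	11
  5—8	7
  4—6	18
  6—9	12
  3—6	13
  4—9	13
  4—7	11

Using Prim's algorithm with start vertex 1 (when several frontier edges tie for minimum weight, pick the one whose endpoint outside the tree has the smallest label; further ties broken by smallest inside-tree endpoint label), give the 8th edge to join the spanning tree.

Grow the tree from 1 using Prim:
Step 1: cheapest edge leaving the tree is 1—8 (1); add 8.
Step 2: cheapest edge leaving the tree is 5—8 (7); add 5.
Step 3: cheapest edge leaving the tree is 5—9 (3); add 9.
Step 4: cheapest edge leaving the tree is 2—9 (1); add 2.
Step 5: cheapest edge leaving the tree is 4—5 (11); add 4.
Step 6: cheapest edge leaving the tree is 3—4 (7); add 3.
Step 7: cheapest edge leaving the tree is 4—7 (11); add 7.
Step 8: cheapest edge leaving the tree is 6—9 (12); add 6.
The 8th edge added is 6—9.

6-9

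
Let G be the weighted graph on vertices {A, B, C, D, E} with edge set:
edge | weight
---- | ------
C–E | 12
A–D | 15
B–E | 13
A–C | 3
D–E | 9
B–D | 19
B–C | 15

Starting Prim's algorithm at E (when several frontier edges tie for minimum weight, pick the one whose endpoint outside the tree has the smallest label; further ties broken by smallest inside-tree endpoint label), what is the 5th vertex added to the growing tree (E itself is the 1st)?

Prim, starting at E.
Step 1: cheapest edge leaving the tree is D–E (9); add D.
Step 2: cheapest edge leaving the tree is C–E (12); add C.
Step 3: cheapest edge leaving the tree is A–C (3); add A.
Step 4: cheapest edge leaving the tree is B–E (13); add B.
Vertex order: E, D, C, A, B. The 5th vertex is B.

B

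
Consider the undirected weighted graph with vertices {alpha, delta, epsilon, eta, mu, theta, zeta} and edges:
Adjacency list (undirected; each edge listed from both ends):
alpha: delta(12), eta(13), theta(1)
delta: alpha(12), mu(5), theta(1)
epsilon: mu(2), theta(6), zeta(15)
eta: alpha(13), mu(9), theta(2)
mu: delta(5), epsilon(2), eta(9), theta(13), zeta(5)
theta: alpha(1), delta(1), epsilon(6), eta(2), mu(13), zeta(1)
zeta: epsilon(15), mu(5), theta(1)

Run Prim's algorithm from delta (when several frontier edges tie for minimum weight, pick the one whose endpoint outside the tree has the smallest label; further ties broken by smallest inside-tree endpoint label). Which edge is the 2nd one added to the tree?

alpha-theta

Prim's algorithm from delta:
Step 1: cheapest edge leaving the tree is delta theta (1); add theta.
Step 2: cheapest edge leaving the tree is alpha theta (1); add alpha.
Step 3: cheapest edge leaving the tree is theta zeta (1); add zeta.
Step 4: cheapest edge leaving the tree is eta theta (2); add eta.
Step 5: cheapest edge leaving the tree is delta mu (5); add mu.
Step 6: cheapest edge leaving the tree is epsilon mu (2); add epsilon.
The 2nd edge added is alpha theta.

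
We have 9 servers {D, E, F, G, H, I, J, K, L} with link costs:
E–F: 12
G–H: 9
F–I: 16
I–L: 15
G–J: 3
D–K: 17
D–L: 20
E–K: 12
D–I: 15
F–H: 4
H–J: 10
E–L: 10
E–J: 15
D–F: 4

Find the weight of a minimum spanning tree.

Kruskal's algorithm — process edges by increasing weight (ties by edge label):
G–J (3): add — endpoints in different components.
D–F (4): add — endpoints in different components.
F–H (4): add — endpoints in different components.
G–H (9): add — endpoints in different components.
E–L (10): add — endpoints in different components.
H–J (10): skip — H and J already connected.
E–F (12): add — endpoints in different components.
E–K (12): add — endpoints in different components.
D–I (15): add — endpoints in different components.
MST edges: G–J, D–F, F–H, G–H, E–L, E–F, E–K, D–I; total weight 3+4+4+9+10+12+12+15 = 69.

69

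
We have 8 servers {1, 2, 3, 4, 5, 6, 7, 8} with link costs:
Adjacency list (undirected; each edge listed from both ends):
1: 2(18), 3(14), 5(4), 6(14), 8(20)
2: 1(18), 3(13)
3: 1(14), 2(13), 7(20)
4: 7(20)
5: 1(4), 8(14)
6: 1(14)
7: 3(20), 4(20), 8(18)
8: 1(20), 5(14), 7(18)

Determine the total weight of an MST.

Prim, starting at 5.
Step 1: frontier [1–5 4, 5–8 14] → take 1–5 (4); add 1.
Step 2: frontier [1–3 14, 1–6 14, 1–2 18, 1–8 20, 5–8 14] → take 1–3 (14); add 3.
Step 3: frontier [1–6 14, 1–2 18, 1–8 20, 2–3 13, 3–7 20, 5–8 14] → take 2–3 (13); add 2.
Step 4: frontier [1–6 14, 1–8 20, 3–7 20, 5–8 14] → take 1–6 (14); add 6.
Step 5: frontier [1–8 20, 3–7 20, 5–8 14] → take 5–8 (14); add 8.
Step 6: frontier [3–7 20, 7–8 18] → take 7–8 (18); add 7.
Step 7: frontier [4–7 20] → take 4–7 (20); add 4.
MST edges: 1–5, 1–3, 2–3, 1–6, 5–8, 7–8, 4–7; total weight 4+14+13+14+14+18+20 = 97.

97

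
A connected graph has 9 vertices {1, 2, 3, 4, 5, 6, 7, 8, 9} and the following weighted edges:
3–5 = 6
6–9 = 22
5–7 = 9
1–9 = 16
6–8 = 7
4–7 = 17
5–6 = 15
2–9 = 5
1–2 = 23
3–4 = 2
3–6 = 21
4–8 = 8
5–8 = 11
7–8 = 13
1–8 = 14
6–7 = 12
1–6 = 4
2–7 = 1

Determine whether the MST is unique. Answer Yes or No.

Yes

Sort edges by weight, then run Kruskal:
2–7 (1): add — endpoints in different components.
3–4 (2): add — endpoints in different components.
1–6 (4): add — endpoints in different components.
2–9 (5): add — endpoints in different components.
3–5 (6): add — endpoints in different components.
6–8 (7): add — endpoints in different components.
4–8 (8): add — endpoints in different components.
5–7 (9): add — endpoints in different components.
Every non-tree edge has weight strictly greater than the heaviest edge on the tree path between its endpoints, so the MST is unique.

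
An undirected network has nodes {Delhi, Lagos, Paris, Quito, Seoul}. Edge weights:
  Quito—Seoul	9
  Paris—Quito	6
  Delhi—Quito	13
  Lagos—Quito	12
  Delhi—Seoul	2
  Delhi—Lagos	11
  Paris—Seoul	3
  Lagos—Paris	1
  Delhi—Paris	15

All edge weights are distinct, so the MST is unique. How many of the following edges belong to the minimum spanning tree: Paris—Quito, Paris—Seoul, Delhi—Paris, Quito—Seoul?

Kruskal's algorithm — process edges by increasing weight (ties by edge label):
Lagos—Paris (1): add. Components now {Lagos,Paris} {Quito} {Seoul} {Delhi}
Delhi—Seoul (2): add. Components now {Lagos,Paris} {Quito} {Delhi,Seoul}
Paris—Seoul (3): add. Components now {Delhi,Lagos,Paris,Seoul} {Quito}
Paris—Quito (6): add. Components now {Delhi,Lagos,Paris,Quito,Seoul}
MST edge set: {Lagos—Paris, Delhi—Seoul, Paris—Seoul, Paris—Quito}.
Of the listed edges, {Paris—Quito, Paris—Seoul} are in the MST → 2.

2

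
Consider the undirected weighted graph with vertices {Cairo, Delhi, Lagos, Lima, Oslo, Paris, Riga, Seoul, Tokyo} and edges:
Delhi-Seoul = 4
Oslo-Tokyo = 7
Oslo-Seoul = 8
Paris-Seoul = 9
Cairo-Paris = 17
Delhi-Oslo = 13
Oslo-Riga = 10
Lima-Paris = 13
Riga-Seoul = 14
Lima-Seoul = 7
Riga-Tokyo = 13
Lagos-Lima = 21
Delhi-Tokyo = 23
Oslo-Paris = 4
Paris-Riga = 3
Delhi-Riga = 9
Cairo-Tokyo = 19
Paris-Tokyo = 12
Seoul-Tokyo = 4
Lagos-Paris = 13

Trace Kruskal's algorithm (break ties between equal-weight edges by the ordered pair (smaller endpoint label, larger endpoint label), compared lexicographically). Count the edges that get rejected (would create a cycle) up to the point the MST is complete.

Sort edges by weight, then run Kruskal:
Paris-Riga (3): add — endpoints in different components.
Delhi-Seoul (4): add — endpoints in different components.
Oslo-Paris (4): add — endpoints in different components.
Seoul-Tokyo (4): add — endpoints in different components.
Lima-Seoul (7): add — endpoints in different components.
Oslo-Tokyo (7): add — endpoints in different components.
Oslo-Seoul (8): skip — Oslo and Seoul already connected.
Delhi-Riga (9): skip — Riga and Delhi already connected.
Paris-Seoul (9): skip — Seoul and Paris already connected.
Oslo-Riga (10): skip — Oslo and Riga already connected.
Paris-Tokyo (12): skip — Tokyo and Paris already connected.
Delhi-Oslo (13): skip — Oslo and Delhi already connected.
Lagos-Paris (13): add — endpoints in different components.
Lima-Paris (13): skip — Paris and Lima already connected.
Riga-Tokyo (13): skip — Riga and Tokyo already connected.
Riga-Seoul (14): skip — Seoul and Riga already connected.
Cairo-Paris (17): add — endpoints in different components.
Edges rejected before the tree was complete: 9.

9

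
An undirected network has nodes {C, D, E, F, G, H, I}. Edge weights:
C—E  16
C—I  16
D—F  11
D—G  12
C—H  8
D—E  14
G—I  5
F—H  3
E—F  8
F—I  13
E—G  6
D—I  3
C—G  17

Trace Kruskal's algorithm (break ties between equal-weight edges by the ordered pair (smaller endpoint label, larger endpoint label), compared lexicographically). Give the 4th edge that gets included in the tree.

E-G

Kruskal's algorithm — process edges by increasing weight (ties by edge label):
D—I (3): add — endpoints in different components.
F—H (3): add — endpoints in different components.
G—I (5): add — endpoints in different components.
E—G (6): add — endpoints in different components.
C—H (8): add — endpoints in different components.
E—F (8): add — endpoints in different components.
The 4th edge added is E—G.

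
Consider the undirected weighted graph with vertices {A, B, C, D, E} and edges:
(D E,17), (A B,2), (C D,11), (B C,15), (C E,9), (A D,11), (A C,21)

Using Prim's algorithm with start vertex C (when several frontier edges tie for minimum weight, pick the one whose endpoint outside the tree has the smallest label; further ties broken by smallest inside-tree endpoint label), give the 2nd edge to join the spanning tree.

Prim's algorithm from C:
Step 1: frontier [C E 9, C D 11, B C 15, A C 21] → take C E (9); add E.
Step 2: frontier [C D 11, B C 15, A C 21, D E 17] → take C D (11); add D.
Step 3: frontier [B C 15, A C 21, A D 11] → take A D (11); add A.
Step 4: frontier [A B 2, B C 15] → take A B (2); add B.
The 2nd edge added is C D.

C-D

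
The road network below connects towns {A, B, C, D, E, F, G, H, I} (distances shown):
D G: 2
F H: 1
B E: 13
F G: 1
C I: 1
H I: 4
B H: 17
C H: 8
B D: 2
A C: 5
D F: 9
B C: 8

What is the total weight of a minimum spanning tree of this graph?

Grow the tree from H using Prim:
Step 1: frontier [F H 1, H I 4, C H 8, B H 17] → take F H (1); add F.
Step 2: frontier [F G 1, D F 9, H I 4, C H 8, B H 17] → take F G (1); add G.
Step 3: frontier [D F 9, D G 2, H I 4, C H 8, B H 17] → take D G (2); add D.
Step 4: frontier [B D 2, H I 4, C H 8, B H 17] → take B D (2); add B.
Step 5: frontier [B C 8, B E 13, H I 4, C H 8] → take H I (4); add I.
Step 6: frontier [B C 8, B E 13, C H 8, C I 1] → take C I (1); add C.
Step 7: frontier [B E 13, A C 5] → take A C (5); add A.
Step 8: frontier [B E 13] → take B E (13); add E.
MST edges: F H, F G, D G, B D, H I, C I, A C, B E; total weight 1+1+2+2+4+1+5+13 = 29.

29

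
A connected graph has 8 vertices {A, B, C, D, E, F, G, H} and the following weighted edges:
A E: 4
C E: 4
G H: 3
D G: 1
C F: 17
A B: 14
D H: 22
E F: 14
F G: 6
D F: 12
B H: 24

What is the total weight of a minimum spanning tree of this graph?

Prim's algorithm from H:
Step 1: cheapest edge leaving the tree is G H (3); add G.
Step 2: cheapest edge leaving the tree is D G (1); add D.
Step 3: cheapest edge leaving the tree is F G (6); add F.
Step 4: cheapest edge leaving the tree is E F (14); add E.
Step 5: cheapest edge leaving the tree is A E (4); add A.
Step 6: cheapest edge leaving the tree is C E (4); add C.
Step 7: cheapest edge leaving the tree is A B (14); add B.
MST edges: G H, D G, F G, E F, A E, C E, A B; total weight 3+1+6+14+4+4+14 = 46.

46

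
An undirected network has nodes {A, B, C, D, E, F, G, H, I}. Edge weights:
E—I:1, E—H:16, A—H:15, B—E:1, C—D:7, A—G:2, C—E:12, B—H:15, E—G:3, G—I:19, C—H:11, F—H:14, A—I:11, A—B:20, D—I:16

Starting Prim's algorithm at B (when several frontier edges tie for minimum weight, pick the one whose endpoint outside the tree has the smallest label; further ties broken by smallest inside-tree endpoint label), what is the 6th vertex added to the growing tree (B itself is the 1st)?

Prim, starting at B.
Step 1: cheapest edge leaving the tree is B—E (1); add E.
Step 2: cheapest edge leaving the tree is E—I (1); add I.
Step 3: cheapest edge leaving the tree is E—G (3); add G.
Step 4: cheapest edge leaving the tree is A—G (2); add A.
Step 5: cheapest edge leaving the tree is C—E (12); add C.
Step 6: cheapest edge leaving the tree is C—D (7); add D.
Step 7: cheapest edge leaving the tree is C—H (11); add H.
Step 8: cheapest edge leaving the tree is F—H (14); add F.
Vertex order: B, E, I, G, A, C, D, H, F. The 6th vertex is C.

C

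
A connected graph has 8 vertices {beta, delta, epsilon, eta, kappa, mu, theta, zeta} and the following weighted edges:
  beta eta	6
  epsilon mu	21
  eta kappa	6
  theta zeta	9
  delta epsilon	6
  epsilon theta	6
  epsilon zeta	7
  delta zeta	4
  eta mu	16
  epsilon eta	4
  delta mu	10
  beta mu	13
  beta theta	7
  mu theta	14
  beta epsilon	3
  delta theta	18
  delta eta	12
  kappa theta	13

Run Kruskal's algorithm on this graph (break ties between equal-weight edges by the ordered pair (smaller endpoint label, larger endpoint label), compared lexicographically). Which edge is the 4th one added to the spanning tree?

delta-epsilon

Kruskal's algorithm — process edges by increasing weight (ties by edge label):
beta epsilon (3): add — endpoints in different components.
delta zeta (4): add — endpoints in different components.
epsilon eta (4): add — endpoints in different components.
beta eta (6): skip — beta and eta already connected.
delta epsilon (6): add — endpoints in different components.
epsilon theta (6): add — endpoints in different components.
eta kappa (6): add — endpoints in different components.
beta theta (7): skip — theta and beta already connected.
epsilon zeta (7): skip — zeta and epsilon already connected.
theta zeta (9): skip — theta and zeta already connected.
delta mu (10): add — endpoints in different components.
The 4th edge added is delta epsilon.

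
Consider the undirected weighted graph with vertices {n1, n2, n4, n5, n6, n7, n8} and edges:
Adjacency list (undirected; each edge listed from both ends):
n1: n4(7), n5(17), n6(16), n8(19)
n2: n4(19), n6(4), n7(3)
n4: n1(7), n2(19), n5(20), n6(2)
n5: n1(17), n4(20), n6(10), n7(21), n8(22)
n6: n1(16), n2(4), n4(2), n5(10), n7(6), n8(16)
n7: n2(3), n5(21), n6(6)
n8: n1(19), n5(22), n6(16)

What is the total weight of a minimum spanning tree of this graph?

Grow the tree from n8 using Prim:
Step 1: cheapest edge leaving the tree is n6–n8 (16); add n6.
Step 2: cheapest edge leaving the tree is n4–n6 (2); add n4.
Step 3: cheapest edge leaving the tree is n2–n6 (4); add n2.
Step 4: cheapest edge leaving the tree is n2–n7 (3); add n7.
Step 5: cheapest edge leaving the tree is n1–n4 (7); add n1.
Step 6: cheapest edge leaving the tree is n5–n6 (10); add n5.
MST edges: n6–n8, n4–n6, n2–n6, n2–n7, n1–n4, n5–n6; total weight 16+2+4+3+7+10 = 42.

42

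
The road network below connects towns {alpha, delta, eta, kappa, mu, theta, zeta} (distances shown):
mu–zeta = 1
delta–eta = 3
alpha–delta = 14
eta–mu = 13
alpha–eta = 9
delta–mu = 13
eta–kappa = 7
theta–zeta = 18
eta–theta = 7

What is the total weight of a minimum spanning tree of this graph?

40

Prim's algorithm from eta:
Step 1: cheapest edge leaving the tree is delta–eta (3); add delta.
Step 2: cheapest edge leaving the tree is eta–kappa (7); add kappa.
Step 3: cheapest edge leaving the tree is eta–theta (7); add theta.
Step 4: cheapest edge leaving the tree is alpha–eta (9); add alpha.
Step 5: cheapest edge leaving the tree is delta–mu (13); add mu.
Step 6: cheapest edge leaving the tree is mu–zeta (1); add zeta.
MST edges: delta–eta, eta–kappa, eta–theta, alpha–eta, delta–mu, mu–zeta; total weight 3+7+7+9+13+1 = 40.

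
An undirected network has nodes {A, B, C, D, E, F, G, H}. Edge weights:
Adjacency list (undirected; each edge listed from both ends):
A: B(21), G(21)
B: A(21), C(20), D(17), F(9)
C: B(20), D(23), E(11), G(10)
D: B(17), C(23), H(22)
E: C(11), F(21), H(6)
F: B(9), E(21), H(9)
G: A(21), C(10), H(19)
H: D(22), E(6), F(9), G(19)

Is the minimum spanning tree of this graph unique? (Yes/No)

Sort edges by weight, then run Kruskal:
E–H (6): add — endpoints in different components.
B–F (9): add — endpoints in different components.
F–H (9): add — endpoints in different components.
C–G (10): add — endpoints in different components.
C–E (11): add — endpoints in different components.
B–D (17): add — endpoints in different components.
G–H (19): skip — G and H already connected.
B–C (20): skip — B and C already connected.
A–B (21): add — endpoints in different components.
Non-tree edge A–G has weight 21, equal to the heaviest edge on its tree cycle — swapping gives another MST of the same weight. Not unique.

No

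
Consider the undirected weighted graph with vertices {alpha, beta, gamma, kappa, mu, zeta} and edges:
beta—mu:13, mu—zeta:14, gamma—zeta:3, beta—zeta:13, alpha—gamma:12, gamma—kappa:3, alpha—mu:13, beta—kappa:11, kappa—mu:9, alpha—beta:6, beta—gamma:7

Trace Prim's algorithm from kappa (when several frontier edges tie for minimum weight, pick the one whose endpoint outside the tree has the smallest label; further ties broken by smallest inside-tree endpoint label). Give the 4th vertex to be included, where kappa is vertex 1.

beta

Prim, starting at kappa.
Step 1: cheapest edge leaving the tree is gamma—kappa (3); add gamma.
Step 2: cheapest edge leaving the tree is gamma—zeta (3); add zeta.
Step 3: cheapest edge leaving the tree is beta—gamma (7); add beta.
Step 4: cheapest edge leaving the tree is alpha—beta (6); add alpha.
Step 5: cheapest edge leaving the tree is kappa—mu (9); add mu.
Vertex order: kappa, gamma, zeta, beta, alpha, mu. The 4th vertex is beta.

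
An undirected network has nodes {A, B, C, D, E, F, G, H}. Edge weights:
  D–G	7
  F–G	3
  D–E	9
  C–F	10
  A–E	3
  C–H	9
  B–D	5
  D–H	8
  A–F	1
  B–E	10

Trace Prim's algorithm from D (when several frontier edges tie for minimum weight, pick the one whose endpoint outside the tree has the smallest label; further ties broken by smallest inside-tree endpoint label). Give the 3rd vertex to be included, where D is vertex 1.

G

Prim's algorithm from D:
Step 1: cheapest edge leaving the tree is B–D (5); add B.
Step 2: cheapest edge leaving the tree is D–G (7); add G.
Step 3: cheapest edge leaving the tree is F–G (3); add F.
Step 4: cheapest edge leaving the tree is A–F (1); add A.
Step 5: cheapest edge leaving the tree is A–E (3); add E.
Step 6: cheapest edge leaving the tree is D–H (8); add H.
Step 7: cheapest edge leaving the tree is C–H (9); add C.
Vertex order: D, B, G, F, A, E, H, C. The 3rd vertex is G.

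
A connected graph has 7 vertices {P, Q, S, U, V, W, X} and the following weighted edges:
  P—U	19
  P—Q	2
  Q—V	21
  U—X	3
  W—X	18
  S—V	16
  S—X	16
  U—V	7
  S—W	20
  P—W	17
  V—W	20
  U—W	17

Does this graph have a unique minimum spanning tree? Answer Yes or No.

No

Sort edges by weight, then run Kruskal:
P—Q (2): add — endpoints in different components.
U—X (3): add — endpoints in different components.
U—V (7): add — endpoints in different components.
S—V (16): add — endpoints in different components.
S—X (16): skip — X and S already connected.
P—W (17): add — endpoints in different components.
U—W (17): add — endpoints in different components.
Non-tree edge S—X has weight 16, equal to the heaviest edge on its tree cycle — swapping gives another MST of the same weight. Not unique.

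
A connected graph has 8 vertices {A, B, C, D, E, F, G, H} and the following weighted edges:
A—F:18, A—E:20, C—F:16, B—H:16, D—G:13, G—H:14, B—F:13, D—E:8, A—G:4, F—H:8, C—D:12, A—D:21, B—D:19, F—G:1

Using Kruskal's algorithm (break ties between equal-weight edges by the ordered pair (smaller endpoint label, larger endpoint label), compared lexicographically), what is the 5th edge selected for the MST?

C-D

Kruskal: consider edges lightest-first.
F—G (1): add — endpoints in different components.
A—G (4): add — endpoints in different components.
D—E (8): add — endpoints in different components.
F—H (8): add — endpoints in different components.
C—D (12): add — endpoints in different components.
B—F (13): add — endpoints in different components.
D—G (13): add — endpoints in different components.
The 5th edge added is C—D.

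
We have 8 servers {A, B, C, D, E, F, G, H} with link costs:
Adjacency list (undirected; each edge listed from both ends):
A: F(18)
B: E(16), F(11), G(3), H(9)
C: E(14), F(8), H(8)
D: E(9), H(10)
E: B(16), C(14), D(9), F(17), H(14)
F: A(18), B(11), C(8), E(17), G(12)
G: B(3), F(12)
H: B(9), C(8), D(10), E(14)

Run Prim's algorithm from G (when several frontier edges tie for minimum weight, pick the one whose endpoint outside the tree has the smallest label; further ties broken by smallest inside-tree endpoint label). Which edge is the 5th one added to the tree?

D-H

Prim, starting at G.
Step 1: frontier [B-G 3, F-G 12] → take B-G (3); add B.
Step 2: frontier [B-H 9, B-F 11, B-E 16, F-G 12] → take B-H (9); add H.
Step 3: frontier [B-F 11, B-E 16, F-G 12, C-H 8, D-H 10, E-H 14] → take C-H (8); add C.
Step 4: frontier [B-F 11, B-E 16, C-F 8, C-E 14, F-G 12, D-H 10, E-H 14] → take C-F (8); add F.
Step 5: frontier [B-E 16, C-E 14, E-F 17, A-F 18, D-H 10, E-H 14] → take D-H (10); add D.
Step 6: frontier [B-E 16, C-E 14, D-E 9, E-F 17, A-F 18, E-H 14] → take D-E (9); add E.
Step 7: frontier [A-F 18] → take A-F (18); add A.
The 5th edge added is D-H.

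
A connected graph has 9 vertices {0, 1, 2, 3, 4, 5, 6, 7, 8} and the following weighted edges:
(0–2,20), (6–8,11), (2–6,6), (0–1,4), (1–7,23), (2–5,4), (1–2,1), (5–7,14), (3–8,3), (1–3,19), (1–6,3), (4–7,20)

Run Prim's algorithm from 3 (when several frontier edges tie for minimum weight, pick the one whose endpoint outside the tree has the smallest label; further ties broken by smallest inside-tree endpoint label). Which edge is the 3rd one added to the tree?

Grow the tree from 3 using Prim:
Step 1: cheapest edge leaving the tree is 3–8 (3); add 8.
Step 2: cheapest edge leaving the tree is 6–8 (11); add 6.
Step 3: cheapest edge leaving the tree is 1–6 (3); add 1.
Step 4: cheapest edge leaving the tree is 1–2 (1); add 2.
Step 5: cheapest edge leaving the tree is 0–1 (4); add 0.
Step 6: cheapest edge leaving the tree is 2–5 (4); add 5.
Step 7: cheapest edge leaving the tree is 5–7 (14); add 7.
Step 8: cheapest edge leaving the tree is 4–7 (20); add 4.
The 3rd edge added is 1–6.

1-6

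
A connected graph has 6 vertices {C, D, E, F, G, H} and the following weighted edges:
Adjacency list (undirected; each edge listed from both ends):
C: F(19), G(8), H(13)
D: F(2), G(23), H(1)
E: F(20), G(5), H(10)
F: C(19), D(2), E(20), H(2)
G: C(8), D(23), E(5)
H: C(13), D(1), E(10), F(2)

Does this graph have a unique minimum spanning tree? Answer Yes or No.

No

Kruskal: consider edges lightest-first.
D—H (1): add — endpoints in different components.
D—F (2): add — endpoints in different components.
F—H (2): skip — F and H already connected.
E—G (5): add — endpoints in different components.
C—G (8): add — endpoints in different components.
E—H (10): add — endpoints in different components.
Non-tree edge F—H has weight 2, equal to the heaviest edge on its tree cycle — swapping gives another MST of the same weight. Not unique.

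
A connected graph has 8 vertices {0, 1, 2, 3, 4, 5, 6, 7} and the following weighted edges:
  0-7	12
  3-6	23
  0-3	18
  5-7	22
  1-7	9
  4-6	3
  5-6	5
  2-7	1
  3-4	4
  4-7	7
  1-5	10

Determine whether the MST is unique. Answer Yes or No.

Yes

Kruskal: consider edges lightest-first.
2-7 (1): add — endpoints in different components.
4-6 (3): add — endpoints in different components.
3-4 (4): add — endpoints in different components.
5-6 (5): add — endpoints in different components.
4-7 (7): add — endpoints in different components.
1-7 (9): add — endpoints in different components.
1-5 (10): skip — 1 and 5 already connected.
0-7 (12): add — endpoints in different components.
Every non-tree edge has weight strictly greater than the heaviest edge on the tree path between its endpoints, so the MST is unique.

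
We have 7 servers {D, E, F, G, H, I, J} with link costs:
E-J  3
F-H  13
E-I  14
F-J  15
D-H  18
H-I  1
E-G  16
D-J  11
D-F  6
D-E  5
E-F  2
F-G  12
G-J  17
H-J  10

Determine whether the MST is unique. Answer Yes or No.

Yes

Kruskal: consider edges lightest-first.
H-I (1): add — endpoints in different components.
E-F (2): add — endpoints in different components.
E-J (3): add — endpoints in different components.
D-E (5): add — endpoints in different components.
D-F (6): skip — D and F already connected.
H-J (10): add — endpoints in different components.
D-J (11): skip — D and J already connected.
F-G (12): add — endpoints in different components.
Every non-tree edge has weight strictly greater than the heaviest edge on the tree path between its endpoints, so the MST is unique.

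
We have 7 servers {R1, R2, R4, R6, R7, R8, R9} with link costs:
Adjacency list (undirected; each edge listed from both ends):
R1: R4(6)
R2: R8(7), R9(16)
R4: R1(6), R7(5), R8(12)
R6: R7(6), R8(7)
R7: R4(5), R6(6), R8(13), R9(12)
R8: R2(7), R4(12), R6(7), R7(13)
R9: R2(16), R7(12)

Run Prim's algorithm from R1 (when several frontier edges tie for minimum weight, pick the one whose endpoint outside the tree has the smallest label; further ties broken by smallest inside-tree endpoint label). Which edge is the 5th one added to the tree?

R2-R8

Grow the tree from R1 using Prim:
Step 1: frontier [R1-R4 6] → take R1-R4 (6); add R4.
Step 2: frontier [R4-R7 5, R4-R8 12] → take R4-R7 (5); add R7.
Step 3: frontier [R4-R8 12, R6-R7 6, R7-R9 12, R7-R8 13] → take R6-R7 (6); add R6.
Step 4: frontier [R4-R8 12, R6-R8 7, R7-R9 12, R7-R8 13] → take R6-R8 (7); add R8.
Step 5: frontier [R7-R9 12, R2-R8 7] → take R2-R8 (7); add R2.
Step 6: frontier [R2-R9 16, R7-R9 12] → take R7-R9 (12); add R9.
The 5th edge added is R2-R8.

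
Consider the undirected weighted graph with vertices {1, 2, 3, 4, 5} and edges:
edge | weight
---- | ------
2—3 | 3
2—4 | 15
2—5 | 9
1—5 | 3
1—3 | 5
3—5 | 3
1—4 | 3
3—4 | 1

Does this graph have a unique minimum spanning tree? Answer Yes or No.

No

Kruskal: consider edges lightest-first.
3—4 (1): add. Components now {1} {2} {3,4} {5}
1—4 (3): add. Components now {1,3,4} {2} {5}
1—5 (3): add. Components now {1,3,4,5} {2}
2—3 (3): add. Components now {1,2,3,4,5}
Non-tree edge 3—5 has weight 3, equal to the heaviest edge on its tree cycle — swapping gives another MST of the same weight. Not unique.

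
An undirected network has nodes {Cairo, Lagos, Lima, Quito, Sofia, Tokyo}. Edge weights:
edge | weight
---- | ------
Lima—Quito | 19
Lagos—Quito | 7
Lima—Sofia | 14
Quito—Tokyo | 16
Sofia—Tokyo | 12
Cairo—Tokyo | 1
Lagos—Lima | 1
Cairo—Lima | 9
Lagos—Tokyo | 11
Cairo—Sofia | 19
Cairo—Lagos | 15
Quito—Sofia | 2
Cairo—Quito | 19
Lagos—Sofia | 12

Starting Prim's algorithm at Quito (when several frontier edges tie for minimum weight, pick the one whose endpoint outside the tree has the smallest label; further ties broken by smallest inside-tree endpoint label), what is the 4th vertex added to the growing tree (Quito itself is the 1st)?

Lima

Grow the tree from Quito using Prim:
Step 1: cheapest edge leaving the tree is Quito—Sofia (2); add Sofia.
Step 2: cheapest edge leaving the tree is Lagos—Quito (7); add Lagos.
Step 3: cheapest edge leaving the tree is Lagos—Lima (1); add Lima.
Step 4: cheapest edge leaving the tree is Cairo—Lima (9); add Cairo.
Step 5: cheapest edge leaving the tree is Cairo—Tokyo (1); add Tokyo.
Vertex order: Quito, Sofia, Lagos, Lima, Cairo, Tokyo. The 4th vertex is Lima.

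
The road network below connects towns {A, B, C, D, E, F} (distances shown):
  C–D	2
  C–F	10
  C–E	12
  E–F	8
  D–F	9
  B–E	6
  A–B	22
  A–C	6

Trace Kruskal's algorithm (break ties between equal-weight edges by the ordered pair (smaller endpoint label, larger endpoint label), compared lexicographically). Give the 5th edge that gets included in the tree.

D-F

Kruskal: consider edges lightest-first.
C–D (2): add. Components now {A} {B} {C,D} {E} {F}
A–C (6): add. Components now {A,C,D} {B} {E} {F}
B–E (6): add. Components now {A,C,D} {B,E} {F}
E–F (8): add. Components now {A,C,D} {B,E,F}
D–F (9): add. Components now {A,B,C,D,E,F}
The 5th edge added is D–F.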